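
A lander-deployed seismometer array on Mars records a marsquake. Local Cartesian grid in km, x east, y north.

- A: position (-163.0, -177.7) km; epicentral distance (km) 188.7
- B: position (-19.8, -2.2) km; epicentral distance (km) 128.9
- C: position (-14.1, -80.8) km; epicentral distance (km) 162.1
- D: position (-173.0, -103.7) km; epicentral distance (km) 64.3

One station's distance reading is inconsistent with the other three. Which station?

Solve using three stations at a time. Using A, B, C (subtract circle equations pairwise → linear system) gives (x, y) ≈ (-148.1, 10.4).
Distances from that point to each station vs reported:
  A: calculated 188.7 vs reported 188.7 → residual 0.0 km
  B: calculated 128.9 vs reported 128.9 → residual 0.0 km
  C: calculated 162.1 vs reported 162.1 → residual 0.0 km
  D: calculated 116.8 vs reported 64.3 → residual 52.5 km
A, B, C are mutually consistent (residuals ≈ 0); D is off by 52.5 km.

D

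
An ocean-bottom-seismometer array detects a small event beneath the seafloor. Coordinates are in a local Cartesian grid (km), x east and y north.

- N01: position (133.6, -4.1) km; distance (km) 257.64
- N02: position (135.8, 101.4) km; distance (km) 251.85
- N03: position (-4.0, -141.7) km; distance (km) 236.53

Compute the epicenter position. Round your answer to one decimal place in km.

Circle about each station: (x − 133.6)² + (y + 4.1)² = 257.64²; (x − 135.8)² + (y − 101.4)² = 251.85²; (x + 4.0)² + (y + 141.7)² = 236.53².
Subtracting the N01 equation from the N02 and N03 equations removes the quadratic terms:
4.4 x + 211.0 y = 13807.78
-275.2 x − 275.2 y = 12661.05
Solving the 2×2 system: x ≈ -113.8, y ≈ 67.8 km.

(-113.8, 67.8)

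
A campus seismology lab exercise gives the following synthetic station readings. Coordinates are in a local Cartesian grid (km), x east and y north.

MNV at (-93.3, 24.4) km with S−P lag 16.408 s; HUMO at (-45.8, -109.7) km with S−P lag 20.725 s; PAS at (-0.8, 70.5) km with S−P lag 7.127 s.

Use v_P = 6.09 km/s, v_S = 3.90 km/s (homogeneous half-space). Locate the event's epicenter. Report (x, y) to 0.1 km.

76.0 km east, 79.2 km north

Distance from S−P lag: d = Δt · v_P v_S / (v_P − v_S) = Δt · (6.09·3.90)/(6.09−3.90) ≈ 10.8452·Δt.
So d_MNV = 177.95, d_HUMO = 224.77, d_PAS = 77.29 km.
Circle about each station: (x + 93.3)² + (y − 24.4)² = 177.95²; (x + 45.8)² + (y + 109.7)² = 224.77²; (x + 0.8)² + (y − 70.5)² = 77.29².
Subtracting pairs of circle equations eliminates x²+y² and gives linear equations (the radical axes):
95.0 x − 268.2 y = -14023.87
185.0 x + 92.2 y = 21363.10
Solving the 2×2 system: x ≈ 76.0, y ≈ 79.2 km.
Check against MNV (with the unrounded x, y): √((x + 93.3)²+(y − 24.4)²) = 177.95 ≈ 177.95 km. ✓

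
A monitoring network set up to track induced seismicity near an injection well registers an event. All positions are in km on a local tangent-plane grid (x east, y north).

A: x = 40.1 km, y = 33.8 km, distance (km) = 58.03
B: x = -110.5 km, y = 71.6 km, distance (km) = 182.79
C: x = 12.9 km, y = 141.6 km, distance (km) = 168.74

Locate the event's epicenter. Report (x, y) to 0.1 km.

Circle about each station: (x − 40.1)² + (y − 33.8)² = 58.03²; (x + 110.5)² + (y − 71.6)² = 182.79²; (x − 12.9)² + (y − 141.6)² = 168.74².
Subtracting pairs of circle equations eliminates x²+y² and gives linear equations (the radical axes):
-301.2 x + 75.6 y = -15458.34
-54.4 x + 215.6 y = -7639.19
Solving the 2×2 system: x ≈ 45.3, y ≈ -24.0 km.

45.3 km east, -24.0 km north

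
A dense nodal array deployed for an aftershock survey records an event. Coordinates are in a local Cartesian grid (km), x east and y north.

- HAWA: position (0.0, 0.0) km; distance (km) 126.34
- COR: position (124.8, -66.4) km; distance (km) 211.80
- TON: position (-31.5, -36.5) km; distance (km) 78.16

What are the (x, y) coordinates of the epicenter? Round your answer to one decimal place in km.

Circle about each station: x² + y² = 126.34²; (x − 124.8)² + (y + 66.4)² = 211.80²; (x + 31.5)² + (y + 36.5)² = 78.16².
Subtracting the HAWA equation from the COR and TON equations removes the quadratic terms:
249.6 x − 132.8 y = -8913.44
-63.0 x − 73.0 y = 12177.31
Solving the 2×2 system: x ≈ -85.3, y ≈ -93.2 km.

-85.3 km east, -93.2 km north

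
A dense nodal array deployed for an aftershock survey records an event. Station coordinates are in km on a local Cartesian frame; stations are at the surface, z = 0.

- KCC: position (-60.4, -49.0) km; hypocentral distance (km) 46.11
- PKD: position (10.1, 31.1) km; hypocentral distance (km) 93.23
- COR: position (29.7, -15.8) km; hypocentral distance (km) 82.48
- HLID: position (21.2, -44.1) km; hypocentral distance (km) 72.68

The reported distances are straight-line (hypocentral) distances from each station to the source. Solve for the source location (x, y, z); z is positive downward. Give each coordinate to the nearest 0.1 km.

x ≈ -39.5 km, y ≈ -37.3 km, depth ≈ 39.4 km

Each station gives a sphere (x−x_i)² + (y−y_i)² + z² = d_i² (stations at z=0).
Subtracting the KCC sphere from PKD and COR: z² cancels, leaving linear equations in x and y:
141.0 x + 160.2 y = -11545.64
180.2 x + 66.4 y = -9594.25
Solving: x ≈ -39.495, y ≈ -37.309 km (keep extra digits for the depth step; rounded: -39.5, -37.3).
Then from the KCC sphere: z² = 46.11² − (x + 60.4)² − (y + 49.0)² with x = -39.495, y = -37.309, so z ≈ 39.401 ≈ 39.4 km.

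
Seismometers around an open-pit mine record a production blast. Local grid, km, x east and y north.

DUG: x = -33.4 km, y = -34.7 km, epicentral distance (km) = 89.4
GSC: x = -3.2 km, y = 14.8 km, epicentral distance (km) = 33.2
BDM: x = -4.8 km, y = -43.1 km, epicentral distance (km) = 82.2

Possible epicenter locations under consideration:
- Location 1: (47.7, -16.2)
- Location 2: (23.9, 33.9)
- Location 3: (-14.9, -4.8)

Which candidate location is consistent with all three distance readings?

Location 2

For each candidate, compare |candidate − station| to the reported distance:
Location 1: residuals DUG 6.2, GSC 26.4, BDM 23.2 → max 26.4 km
Location 2: residuals DUG 0.0, GSC 0.0, BDM 0.0 → max 0.0 km
Location 3: residuals DUG 54.2, GSC 10.4, BDM 42.6 → max 54.2 km
Only Location 2 has all residuals ≈ 0.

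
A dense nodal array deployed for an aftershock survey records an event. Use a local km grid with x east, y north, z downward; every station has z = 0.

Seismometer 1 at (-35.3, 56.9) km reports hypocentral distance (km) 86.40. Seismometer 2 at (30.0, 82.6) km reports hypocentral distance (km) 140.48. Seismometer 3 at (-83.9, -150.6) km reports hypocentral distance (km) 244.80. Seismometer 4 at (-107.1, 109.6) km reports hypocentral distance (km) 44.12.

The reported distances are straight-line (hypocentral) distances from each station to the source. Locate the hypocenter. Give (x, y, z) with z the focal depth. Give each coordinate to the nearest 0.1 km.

x ≈ -104.6 km, y ≈ 90.1 km, depth ≈ 39.5 km

Each station gives a sphere (x−x_i)² + (y−y_i)² + z² = d_i² (stations at z=0).
Subtracting the Seismometer 1 sphere from Seismometer 2 and Seismometer 3: z² cancels, leaving linear equations in x and y:
130.6 x + 51.4 y = -9030.61
-97.2 x − 415.0 y = -27226.21
Solving: x ≈ -104.610, y ≈ 90.107 km (keep extra digits for the depth step; rounded: -104.6, 90.1).
Then from the Seismometer 1 sphere: z² = 86.40² − (x + 35.3)² − (y − 56.9)² with x = -104.610, y = 90.107, so z ≈ 39.476 ≈ 39.5 km.
Check against Seismometer 4 (with the unrounded solution): distance 44.10 ≈ 44.12 km. ✓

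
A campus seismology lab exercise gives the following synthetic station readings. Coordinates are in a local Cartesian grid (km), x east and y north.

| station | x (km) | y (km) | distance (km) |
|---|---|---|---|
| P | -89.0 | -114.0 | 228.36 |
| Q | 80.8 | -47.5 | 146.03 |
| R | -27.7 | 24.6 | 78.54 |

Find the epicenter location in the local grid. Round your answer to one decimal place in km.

x ≈ 21.4 km, y ≈ 85.9 km

Circle about each station: (x + 89.0)² + (y + 114.0)² = 228.36²; (x − 80.8)² + (y + 47.5)² = 146.03²; (x + 27.7)² + (y − 24.6)² = 78.54².
Subtracting the P equation from the Q and R equations removes the quadratic terms:
339.6 x + 133.0 y = 18691.42
122.6 x + 277.2 y = 26435.21
Solving the 2×2 system: x ≈ 21.4, y ≈ 85.9 km.
Check against P (with the unrounded x, y): √((x + 89.0)²+(y + 114.0)²) = 228.36 ≈ 228.36 km. ✓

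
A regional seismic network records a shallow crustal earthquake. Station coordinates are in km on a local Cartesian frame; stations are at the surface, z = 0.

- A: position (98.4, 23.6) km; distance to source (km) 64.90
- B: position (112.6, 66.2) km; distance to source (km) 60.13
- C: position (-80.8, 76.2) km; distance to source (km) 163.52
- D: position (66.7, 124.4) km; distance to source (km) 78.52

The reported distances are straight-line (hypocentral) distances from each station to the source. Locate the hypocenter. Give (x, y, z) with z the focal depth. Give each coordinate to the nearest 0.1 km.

(75.2, 62.0, 46.9)

Each station gives a sphere (x−x_i)² + (y−y_i)² + z² = d_i² (stations at z=0).
Subtracting the A sphere from B and C: z² cancels, leaving linear equations in x and y:
28.4 x + 85.2 y = 7418.07
-358.4 x + 105.2 y = -20431.22
Solving: x ≈ 75.205, y ≈ 61.998 km (keep extra digits for the depth step; rounded: 75.2, 62.0).
Then from the A sphere: z² = 64.90² − (x − 98.4)² − (y − 23.6)² with x = 75.205, y = 61.998, so z ≈ 46.900 ≈ 46.9 km.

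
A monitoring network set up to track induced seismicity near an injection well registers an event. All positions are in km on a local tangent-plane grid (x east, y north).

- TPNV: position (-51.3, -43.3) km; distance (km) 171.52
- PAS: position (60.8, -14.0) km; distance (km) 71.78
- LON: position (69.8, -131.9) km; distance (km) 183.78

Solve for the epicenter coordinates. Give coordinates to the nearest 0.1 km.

(92.3, 50.5)

Circle about each station: (x + 51.3)² + (y + 43.3)² = 171.52²; (x − 60.8)² + (y + 14.0)² = 71.78²; (x − 69.8)² + (y + 131.9)² = 183.78².
Subtracting pairs of circle equations eliminates x²+y² and gives linear equations (the radical axes):
224.2 x + 58.6 y = 23652.80
242.2 x − 177.2 y = 13407.09
Solving the 2×2 system: x ≈ 92.3, y ≈ 50.5 km.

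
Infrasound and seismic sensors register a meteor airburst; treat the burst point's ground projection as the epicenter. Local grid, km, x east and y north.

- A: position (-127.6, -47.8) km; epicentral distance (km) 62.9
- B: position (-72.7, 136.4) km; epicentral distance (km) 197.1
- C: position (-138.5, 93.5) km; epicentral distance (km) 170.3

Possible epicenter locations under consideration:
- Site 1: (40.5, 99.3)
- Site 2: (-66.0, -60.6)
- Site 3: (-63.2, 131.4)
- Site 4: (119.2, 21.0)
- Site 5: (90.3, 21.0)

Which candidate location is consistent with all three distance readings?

Site 2

For each candidate, compare |candidate − station| to the reported distance:
Site 1: residuals A 160.5, B 78.0, C 8.8 → max 160.5 km
Site 2: residuals A 0.0, B 0.0, C 0.0 → max 0.0 km
Site 3: residuals A 127.5, B 186.4, C 86.0 → max 186.4 km
Site 4: residuals A 193.3, B 26.8, C 97.4 → max 193.3 km
Site 5: residuals A 165.6, B 2.6, C 69.7 → max 165.6 km
Only Site 2 has all residuals ≈ 0.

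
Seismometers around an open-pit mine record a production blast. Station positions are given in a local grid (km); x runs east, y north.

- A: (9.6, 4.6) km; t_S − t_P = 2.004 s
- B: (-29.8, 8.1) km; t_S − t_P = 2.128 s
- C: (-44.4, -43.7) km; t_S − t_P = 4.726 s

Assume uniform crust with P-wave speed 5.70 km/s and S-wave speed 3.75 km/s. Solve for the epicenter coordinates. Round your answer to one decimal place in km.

Distance from S−P lag: d = Δt · v_P v_S / (v_P − v_S) = Δt · (5.70·3.75)/(5.70−3.75) ≈ 10.9615·Δt.
So d_A = 21.97, d_B = 23.33, d_C = 51.80 km.
Circle about each station: (x − 9.6)² + (y − 4.6)² = 21.97²; (x + 29.8)² + (y − 8.1)² = 23.33²; (x + 44.4)² + (y + 43.7)² = 51.80².
Subtracting the A equation from the B and C equations removes the quadratic terms:
-78.8 x + 7.0 y = 778.72
-108.0 x − 96.6 y = 1567.17
Solving the 2×2 system: x ≈ -10.3, y ≈ -4.7 km.

-10.3 km east, -4.7 km north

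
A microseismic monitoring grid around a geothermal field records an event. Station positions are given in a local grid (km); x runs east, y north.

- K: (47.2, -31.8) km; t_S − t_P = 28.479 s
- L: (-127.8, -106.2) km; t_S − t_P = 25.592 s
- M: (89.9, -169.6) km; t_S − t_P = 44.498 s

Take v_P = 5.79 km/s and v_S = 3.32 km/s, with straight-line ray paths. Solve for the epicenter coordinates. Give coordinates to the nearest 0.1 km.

x ≈ -136.1 km, y ≈ 92.8 km

Distance from S−P lag: d = Δt · v_P v_S / (v_P − v_S) = Δt · (5.79·3.32)/(5.79−3.32) ≈ 7.7825·Δt.
So d_K = 221.64, d_L = 199.17, d_M = 346.31 km.
Circle about each station: (x − 47.2)² + (y + 31.8)² = 221.64²; (x + 127.8)² + (y + 106.2)² = 199.17²; (x − 89.9)² + (y + 169.6)² = 346.31².
Subtracting the K equation from the L and M equations removes the quadratic terms:
-350.0 x − 148.8 y = 33827.80
85.4 x − 275.6 y = -37199.24
Solving the 2×2 system: x ≈ -136.1, y ≈ 92.8 km.
Check against K (with the unrounded x, y): √((x − 47.2)²+(y + 31.8)²) = 221.64 ≈ 221.64 km. ✓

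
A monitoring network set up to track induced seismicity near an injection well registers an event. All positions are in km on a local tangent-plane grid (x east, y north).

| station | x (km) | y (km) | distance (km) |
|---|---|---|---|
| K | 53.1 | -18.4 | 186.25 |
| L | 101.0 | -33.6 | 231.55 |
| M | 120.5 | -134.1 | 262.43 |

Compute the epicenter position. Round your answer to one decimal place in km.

Circle about each station: (x − 53.1)² + (y + 18.4)² = 186.25²; (x − 101.0)² + (y + 33.6)² = 231.55²; (x − 120.5)² + (y + 134.1)² = 262.43².
Subtracting the K equation from the L and M equations removes the quadratic terms:
95.8 x − 30.4 y = -10754.55
134.8 x − 231.4 y = -4835.55
Solving the 2×2 system: x ≈ -129.6, y ≈ -54.6 km.

x ≈ -129.6 km, y ≈ -54.6 km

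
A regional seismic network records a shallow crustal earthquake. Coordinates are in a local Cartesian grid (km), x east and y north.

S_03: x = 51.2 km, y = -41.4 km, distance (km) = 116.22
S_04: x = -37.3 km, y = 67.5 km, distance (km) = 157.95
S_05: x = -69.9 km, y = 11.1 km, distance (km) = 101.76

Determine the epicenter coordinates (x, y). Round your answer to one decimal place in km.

Circle about each station: (x − 51.2)² + (y + 41.4)² = 116.22²; (x + 37.3)² + (y − 67.5)² = 157.95²; (x + 69.9)² + (y − 11.1)² = 101.76².
Subtracting pairs of circle equations eliminates x²+y² and gives linear equations (the radical axes):
-177.0 x + 217.8 y = -9828.97
-242.2 x + 105.0 y = 3825.81
Solving the 2×2 system: x ≈ -54.6, y ≈ -89.5 km.

x ≈ -54.6 km, y ≈ -89.5 km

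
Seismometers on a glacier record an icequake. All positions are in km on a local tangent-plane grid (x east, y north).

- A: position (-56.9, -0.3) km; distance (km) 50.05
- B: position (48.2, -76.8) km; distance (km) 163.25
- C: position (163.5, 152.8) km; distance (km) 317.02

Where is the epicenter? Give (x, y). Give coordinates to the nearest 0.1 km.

Circle about each station: (x + 56.9)² + (y + 0.3)² = 50.05²; (x − 48.2)² + (y + 76.8)² = 163.25²; (x − 163.5)² + (y − 152.8)² = 317.02².
Subtracting the A equation from the B and C equations removes the quadratic terms:
210.2 x − 153.0 y = -19161.78
440.8 x + 306.2 y = -51154.29
Solving the 2×2 system: x ≈ -103.9, y ≈ -17.5 km.

x ≈ -103.9 km, y ≈ -17.5 km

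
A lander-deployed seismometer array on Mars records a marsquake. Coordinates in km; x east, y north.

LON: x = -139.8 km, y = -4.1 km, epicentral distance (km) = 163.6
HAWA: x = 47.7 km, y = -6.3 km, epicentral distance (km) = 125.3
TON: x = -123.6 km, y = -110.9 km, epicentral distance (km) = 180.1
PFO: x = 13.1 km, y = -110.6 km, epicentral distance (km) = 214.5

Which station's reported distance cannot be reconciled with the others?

TON

Solve using three stations at a time. Using LON, HAWA, PFO (subtract circle equations pairwise → linear system) gives (x, y) ≈ (-15.3, 102.0).
Distances from that point to each station vs reported:
  LON: calculated 163.6 vs reported 163.6 → residual 0.0 km
  HAWA: calculated 125.3 vs reported 125.3 → residual 0.0 km
  TON: calculated 238.9 vs reported 180.1 → residual 58.8 km
  PFO: calculated 214.5 vs reported 214.5 → residual 0.0 km
LON, HAWA, PFO are mutually consistent (residuals ≈ 0); TON is off by 58.8 km.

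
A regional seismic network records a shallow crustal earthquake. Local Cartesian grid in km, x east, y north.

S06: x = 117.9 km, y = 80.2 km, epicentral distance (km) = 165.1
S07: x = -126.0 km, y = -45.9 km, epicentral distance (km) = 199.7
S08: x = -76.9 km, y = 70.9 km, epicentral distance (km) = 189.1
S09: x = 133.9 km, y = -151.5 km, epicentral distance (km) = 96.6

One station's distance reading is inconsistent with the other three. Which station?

Solve using three stations at a time. Using S06, S07, S09 (subtract circle equations pairwise → linear system) gives (x, y) ≈ (71.1, -78.1).
Distances from that point to each station vs reported:
  S06: calculated 165.1 vs reported 165.1 → residual 0.0 km
  S07: calculated 199.7 vs reported 199.7 → residual 0.0 km
  S08: calculated 210.0 vs reported 189.1 → residual 20.9 km
  S09: calculated 96.6 vs reported 96.6 → residual 0.0 km
S06, S07, S09 are mutually consistent (residuals ≈ 0); S08 is off by 20.9 km.

S08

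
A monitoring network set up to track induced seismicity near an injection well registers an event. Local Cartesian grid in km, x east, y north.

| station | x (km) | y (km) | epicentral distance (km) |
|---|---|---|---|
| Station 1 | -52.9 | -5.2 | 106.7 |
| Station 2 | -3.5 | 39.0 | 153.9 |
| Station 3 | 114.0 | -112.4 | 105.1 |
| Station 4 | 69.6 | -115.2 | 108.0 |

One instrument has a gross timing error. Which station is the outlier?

Station 3

Solve using three stations at a time. Using Station 1, Station 2, Station 4 (subtract circle equations pairwise → linear system) gives (x, y) ≈ (-38.3, -110.9).
Distances from that point to each station vs reported:
  Station 1: calculated 106.7 vs reported 106.7 → residual 0.0 km
  Station 2: calculated 153.9 vs reported 153.9 → residual 0.0 km
  Station 3: calculated 152.3 vs reported 105.1 → residual 47.2 km
  Station 4: calculated 108.0 vs reported 108.0 → residual 0.0 km
Station 1, Station 2, Station 4 are mutually consistent (residuals ≈ 0); Station 3 is off by 47.2 km.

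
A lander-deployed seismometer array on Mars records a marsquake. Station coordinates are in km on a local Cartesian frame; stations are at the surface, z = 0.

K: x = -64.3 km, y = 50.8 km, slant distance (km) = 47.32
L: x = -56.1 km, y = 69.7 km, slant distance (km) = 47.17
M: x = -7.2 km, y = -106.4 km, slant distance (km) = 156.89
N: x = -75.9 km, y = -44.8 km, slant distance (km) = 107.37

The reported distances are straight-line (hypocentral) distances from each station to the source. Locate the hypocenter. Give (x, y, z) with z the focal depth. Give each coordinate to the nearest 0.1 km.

(-27.4, 46.4, 29.3)

Each station gives a sphere (x−x_i)² + (y−y_i)² + z² = d_i² (stations at z=0).
Subtracting the K sphere from L and M: z² cancels, leaving linear equations in x and y:
16.4 x + 37.8 y = 1304.34
114.2 x − 314.4 y = -17717.62
Solving: x ≈ -27.409, y ≈ 46.398 km (keep extra digits for the depth step; rounded: -27.4, 46.4).
Then from the K sphere: z² = 47.32² − (x + 64.3)² − (y − 50.8)² with x = -27.409, y = 46.398, so z ≈ 29.306 ≈ 29.3 km.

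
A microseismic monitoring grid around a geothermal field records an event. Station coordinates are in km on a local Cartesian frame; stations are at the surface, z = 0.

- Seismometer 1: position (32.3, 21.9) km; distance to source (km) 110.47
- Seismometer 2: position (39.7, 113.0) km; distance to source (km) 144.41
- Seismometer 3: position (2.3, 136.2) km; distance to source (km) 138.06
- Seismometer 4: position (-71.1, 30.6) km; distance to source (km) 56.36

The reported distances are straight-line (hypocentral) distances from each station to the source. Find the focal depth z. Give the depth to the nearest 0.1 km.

Each station gives a sphere (x−x_i)² + (y−y_i)² + z² = d_i² (stations at z=0).
Subtracting the Seismometer 1 sphere from Seismometer 2 and Seismometer 3: z² cancels, leaving linear equations in x and y:
14.8 x + 182.2 y = 4171.56
-60.0 x + 228.6 y = 10175.89
Solving: x ≈ -62.900, y ≈ 28.005 km (keep extra digits for the depth step; rounded: -62.9, 28.0).
Then from the Seismometer 1 sphere: z² = 110.47² − (x − 32.3)² − (y − 21.9)² with x = -62.900, y = 28.005, so z ≈ 55.707 ≈ 55.7 km.

55.7 km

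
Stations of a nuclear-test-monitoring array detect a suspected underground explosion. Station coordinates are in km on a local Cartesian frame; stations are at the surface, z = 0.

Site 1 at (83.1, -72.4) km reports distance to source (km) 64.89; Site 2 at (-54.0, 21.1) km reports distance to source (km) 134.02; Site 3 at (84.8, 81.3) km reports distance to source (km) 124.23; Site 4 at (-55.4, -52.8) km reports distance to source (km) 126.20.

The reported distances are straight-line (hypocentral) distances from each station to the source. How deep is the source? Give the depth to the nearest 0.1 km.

depth ≈ 45.3 km

Each station gives a sphere (x−x_i)² + (y−y_i)² + z² = d_i² (stations at z=0).
Subtracting the Site 1 sphere from Site 2 and Site 3: z² cancels, leaving linear equations in x and y:
-274.2 x + 187.0 y = -22536.81
3.4 x + 307.4 y = -9569.02
Solving: x ≈ 60.505, y ≈ -31.798 km (keep extra digits for the depth step; rounded: 60.5, -31.8).
Then from the Site 1 sphere: z² = 64.89² − (x − 83.1)² − (y + 72.4)² with x = 60.505, y = -31.798, so z ≈ 45.295 ≈ 45.3 km.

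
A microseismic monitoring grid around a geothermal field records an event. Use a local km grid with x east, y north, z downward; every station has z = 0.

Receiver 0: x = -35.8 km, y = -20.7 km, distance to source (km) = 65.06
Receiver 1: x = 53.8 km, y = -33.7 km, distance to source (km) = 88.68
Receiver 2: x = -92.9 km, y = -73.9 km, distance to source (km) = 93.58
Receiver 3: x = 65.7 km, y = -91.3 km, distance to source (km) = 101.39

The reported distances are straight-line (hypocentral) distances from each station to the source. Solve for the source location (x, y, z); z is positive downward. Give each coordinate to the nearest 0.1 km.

Each station gives a sphere (x−x_i)² + (y−y_i)² + z² = d_i² (stations at z=0).
Subtracting the Receiver 0 sphere from Receiver 1 and Receiver 2: z² cancels, leaving linear equations in x and y:
179.2 x − 26.0 y = -1311.34
-114.2 x − 106.4 y = 7857.08
Solving: x ≈ -15.602, y ≈ -57.099 km (keep extra digits for the depth step; rounded: -15.6, -57.1).
Then from the Receiver 0 sphere: z² = 65.06² − (x + 35.8)² − (y + 20.7)² with x = -15.602, y = -57.099, so z ≈ 50.000 ≈ 50.0 km.

x ≈ -15.6 km, y ≈ -57.1 km, depth ≈ 50.0 km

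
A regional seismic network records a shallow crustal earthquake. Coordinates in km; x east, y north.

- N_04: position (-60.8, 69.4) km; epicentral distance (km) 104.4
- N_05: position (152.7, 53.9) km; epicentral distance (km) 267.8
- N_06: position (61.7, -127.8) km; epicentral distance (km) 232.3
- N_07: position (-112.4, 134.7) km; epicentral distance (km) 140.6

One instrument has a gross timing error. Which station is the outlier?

N_05

Solve using three stations at a time. Using N_04, N_06, N_07 (subtract circle equations pairwise → linear system) gives (x, y) ≈ (-135.3, -4.3).
Distances from that point to each station vs reported:
  N_04: calculated 104.8 vs reported 104.4 → residual 0.4 km
  N_05: calculated 293.8 vs reported 267.8 → residual 26.0 km
  N_06: calculated 232.5 vs reported 232.3 → residual 0.2 km
  N_07: calculated 140.9 vs reported 140.6 → residual 0.3 km
N_04, N_06, N_07 are mutually consistent (residuals ≈ 0); N_05 is off by 26.0 km.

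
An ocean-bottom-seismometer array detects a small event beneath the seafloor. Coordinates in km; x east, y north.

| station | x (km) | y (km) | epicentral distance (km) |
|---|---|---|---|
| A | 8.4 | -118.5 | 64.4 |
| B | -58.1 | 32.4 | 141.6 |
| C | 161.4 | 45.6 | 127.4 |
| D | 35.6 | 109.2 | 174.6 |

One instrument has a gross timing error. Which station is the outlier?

Solve using three stations at a time. Using A, B, D (subtract circle equations pairwise → linear system) gives (x, y) ≈ (44.5, -65.2).
Distances from that point to each station vs reported:
  A: calculated 64.4 vs reported 64.4 → residual 0.0 km
  B: calculated 141.6 vs reported 141.6 → residual 0.0 km
  C: calculated 161.0 vs reported 127.4 → residual 33.6 km
  D: calculated 174.6 vs reported 174.6 → residual 0.0 km
A, B, D are mutually consistent (residuals ≈ 0); C is off by 33.6 km.

C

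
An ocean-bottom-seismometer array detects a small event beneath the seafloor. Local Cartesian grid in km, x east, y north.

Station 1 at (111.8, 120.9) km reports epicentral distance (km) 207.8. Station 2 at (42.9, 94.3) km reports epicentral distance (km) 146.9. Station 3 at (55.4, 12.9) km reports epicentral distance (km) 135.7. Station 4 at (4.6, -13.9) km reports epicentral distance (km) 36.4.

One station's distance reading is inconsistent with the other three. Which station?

Solve using three stations at a time. Using Station 1, Station 2, Station 4 (subtract circle equations pairwise → linear system) gives (x, y) ≈ (-23.7, -36.6).
Distances from that point to each station vs reported:
  Station 1: calculated 207.8 vs reported 207.8 → residual 0.0 km
  Station 2: calculated 146.9 vs reported 146.9 → residual 0.0 km
  Station 3: calculated 93.3 vs reported 135.7 → residual 42.4 km
  Station 4: calculated 36.3 vs reported 36.4 → residual 0.1 km
Station 1, Station 2, Station 4 are mutually consistent (residuals ≈ 0); Station 3 is off by 42.4 km.

Station 3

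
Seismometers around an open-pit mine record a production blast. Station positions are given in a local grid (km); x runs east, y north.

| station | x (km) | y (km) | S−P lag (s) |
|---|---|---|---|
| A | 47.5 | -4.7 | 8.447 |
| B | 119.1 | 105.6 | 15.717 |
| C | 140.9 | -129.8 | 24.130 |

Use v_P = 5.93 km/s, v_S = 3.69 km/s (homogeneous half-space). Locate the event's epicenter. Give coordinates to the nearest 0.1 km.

-20.6 km east, 41.9 km north

Distance from S−P lag: d = Δt · v_P v_S / (v_P − v_S) = Δt · (5.93·3.69)/(5.93−3.69) ≈ 9.7686·Δt.
So d_A = 82.52, d_B = 153.53, d_C = 235.72 km.
Circle about each station: (x − 47.5)² + (y + 4.7)² = 82.52²; (x − 119.1)² + (y − 105.6)² = 153.53²; (x − 140.9)² + (y + 129.8)² = 235.72².
Subtracting the A equation from the B and C equations removes the quadratic terms:
143.2 x + 220.6 y = 6295.92
186.8 x − 250.2 y = -14331.86
Solving the 2×2 system: x ≈ -20.6, y ≈ 41.9 km.
Check against A (with the unrounded x, y): √((x − 47.5)²+(y + 4.7)²) = 82.52 ≈ 82.52 km. ✓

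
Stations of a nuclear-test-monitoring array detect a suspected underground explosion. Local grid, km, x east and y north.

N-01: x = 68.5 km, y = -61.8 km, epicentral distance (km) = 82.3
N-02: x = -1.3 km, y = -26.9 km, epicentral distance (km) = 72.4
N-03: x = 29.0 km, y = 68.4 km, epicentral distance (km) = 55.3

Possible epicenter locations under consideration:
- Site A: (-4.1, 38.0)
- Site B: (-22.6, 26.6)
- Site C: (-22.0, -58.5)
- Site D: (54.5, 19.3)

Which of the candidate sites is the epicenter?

Site D

For each candidate, compare |candidate − station| to the reported distance:
Site A: residuals N-01 41.1, N-02 7.4, N-03 10.4 → max 41.1 km
Site B: residuals N-01 44.6, N-02 14.8, N-03 11.1 → max 44.6 km
Site C: residuals N-01 8.3, N-02 34.6, N-03 81.5 → max 81.5 km
Site D: residuals N-01 0.0, N-02 0.0, N-03 0.0 → max 0.0 km
Only Site D has all residuals ≈ 0.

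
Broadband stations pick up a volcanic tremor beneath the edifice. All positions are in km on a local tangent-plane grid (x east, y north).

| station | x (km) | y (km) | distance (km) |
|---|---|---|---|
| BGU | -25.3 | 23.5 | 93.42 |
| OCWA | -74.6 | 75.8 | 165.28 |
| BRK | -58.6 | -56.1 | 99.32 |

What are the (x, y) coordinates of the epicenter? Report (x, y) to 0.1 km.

Circle about each station: (x + 25.3)² + (y − 23.5)² = 93.42²; (x + 74.6)² + (y − 75.8)² = 165.28²; (x + 58.6)² + (y + 56.1)² = 99.32².
Subtracting the BGU equation from the OCWA and BRK equations removes the quadratic terms:
-98.6 x + 104.6 y = -8471.72
-66.6 x − 159.2 y = 4251.66
Solving the 2×2 system: x ≈ 39.9, y ≈ -43.4 km.

39.9 km east, -43.4 km north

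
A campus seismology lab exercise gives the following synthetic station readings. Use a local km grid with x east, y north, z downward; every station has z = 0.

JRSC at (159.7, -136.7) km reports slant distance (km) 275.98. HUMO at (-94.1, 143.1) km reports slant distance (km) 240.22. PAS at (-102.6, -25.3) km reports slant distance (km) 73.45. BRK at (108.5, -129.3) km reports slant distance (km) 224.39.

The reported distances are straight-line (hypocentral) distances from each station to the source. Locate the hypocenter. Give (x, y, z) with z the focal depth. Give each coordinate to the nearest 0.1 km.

x ≈ -112.6 km, y ≈ -95.7 km, depth ≈ 18.4 km

Each station gives a sphere (x−x_i)² + (y−y_i)² + z² = d_i² (stations at z=0).
Subtracting the JRSC sphere from HUMO and PAS: z² cancels, leaving linear equations in x and y:
-507.6 x + 559.6 y = 3600.75
-524.6 x + 222.8 y = 37745.93
Solving: x ≈ -112.595, y ≈ -95.698 km (keep extra digits for the depth step; rounded: -112.6, -95.7).
Then from the JRSC sphere: z² = 275.98² − (x − 159.7)² − (y + 136.7)² with x = -112.595, y = -95.698, so z ≈ 18.418 ≈ 18.4 km.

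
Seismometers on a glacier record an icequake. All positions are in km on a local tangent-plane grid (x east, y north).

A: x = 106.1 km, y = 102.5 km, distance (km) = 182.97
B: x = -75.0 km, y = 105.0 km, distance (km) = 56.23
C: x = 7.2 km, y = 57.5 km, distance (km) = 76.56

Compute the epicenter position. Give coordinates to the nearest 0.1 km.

Circle about each station: (x − 106.1)² + (y − 102.5)² = 182.97²; (x + 75.0)² + (y − 105.0)² = 56.23²; (x − 7.2)² + (y − 57.5)² = 76.56².
Subtracting the A equation from the B and C equations removes the quadratic terms:
-362.2 x + 5.0 y = 25202.75
-197.8 x − 90.0 y = 9211.22
Solving the 2×2 system: x ≈ -68.9, y ≈ 49.1 km.

x ≈ -68.9 km, y ≈ 49.1 km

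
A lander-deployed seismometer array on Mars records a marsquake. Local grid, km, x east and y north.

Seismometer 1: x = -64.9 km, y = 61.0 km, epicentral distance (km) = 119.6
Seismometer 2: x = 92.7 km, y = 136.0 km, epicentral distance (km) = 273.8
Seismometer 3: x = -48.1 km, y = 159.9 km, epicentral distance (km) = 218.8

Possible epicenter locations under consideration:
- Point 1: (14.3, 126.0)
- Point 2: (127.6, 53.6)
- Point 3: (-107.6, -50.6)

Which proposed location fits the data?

Point 3

For each candidate, compare |candidate − station| to the reported distance:
Point 1: residuals Seismometer 1 17.1, Seismometer 2 194.8, Seismometer 3 147.8 → max 194.8 km
Point 2: residuals Seismometer 1 73.0, Seismometer 2 184.3, Seismometer 3 13.4 → max 184.3 km
Point 3: residuals Seismometer 1 0.1, Seismometer 2 0.0, Seismometer 3 0.1 → max 0.1 km
Only Point 3 has all residuals ≈ 0.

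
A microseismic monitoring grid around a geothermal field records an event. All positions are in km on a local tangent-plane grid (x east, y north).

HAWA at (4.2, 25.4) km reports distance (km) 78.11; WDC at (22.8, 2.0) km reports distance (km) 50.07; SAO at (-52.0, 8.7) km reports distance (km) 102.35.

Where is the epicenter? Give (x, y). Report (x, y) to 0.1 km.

34.0 km east, -46.8 km north

Circle about each station: (x − 4.2)² + (y − 25.4)² = 78.11²; (x − 22.8)² + (y − 2.0)² = 50.07²; (x + 52.0)² + (y − 8.7)² = 102.35².
Subtracting the HAWA equation from the WDC and SAO equations removes the quadratic terms:
37.2 x − 46.8 y = 3455.21
-112.4 x − 33.4 y = -2257.46
Solving the 2×2 system: x ≈ 34.0, y ≈ -46.8 km.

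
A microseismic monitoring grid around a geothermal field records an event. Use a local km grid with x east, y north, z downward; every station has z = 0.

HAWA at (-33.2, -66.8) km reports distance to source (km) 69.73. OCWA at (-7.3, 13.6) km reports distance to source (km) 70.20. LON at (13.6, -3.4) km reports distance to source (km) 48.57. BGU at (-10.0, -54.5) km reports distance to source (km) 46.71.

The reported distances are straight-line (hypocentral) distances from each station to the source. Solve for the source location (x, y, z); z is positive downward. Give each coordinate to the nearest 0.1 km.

x ≈ 26.3 km, y ≈ -42.0 km, depth ≈ 26.6 km

Each station gives a sphere (x−x_i)² + (y−y_i)² + z² = d_i² (stations at z=0).
Subtracting the HAWA sphere from OCWA and LON: z² cancels, leaving linear equations in x and y:
51.8 x + 160.8 y = -5392.00
93.6 x + 126.8 y = -2864.73
Solving: x ≈ 26.296, y ≈ -42.003 km (keep extra digits for the depth step; rounded: 26.3, -42.0).
Then from the HAWA sphere: z² = 69.73² − (x + 33.2)² − (y + 66.8)² with x = 26.296, y = -42.003, so z ≈ 26.601 ≈ 26.6 km.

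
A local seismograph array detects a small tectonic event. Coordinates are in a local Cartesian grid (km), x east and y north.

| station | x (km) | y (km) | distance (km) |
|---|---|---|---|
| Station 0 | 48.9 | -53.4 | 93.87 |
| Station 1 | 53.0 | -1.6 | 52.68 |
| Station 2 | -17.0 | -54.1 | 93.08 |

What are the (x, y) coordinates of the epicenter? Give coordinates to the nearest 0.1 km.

Circle about each station: (x − 48.9)² + (y + 53.4)² = 93.87²; (x − 53.0)² + (y + 1.6)² = 52.68²; (x + 17.0)² + (y + 54.1)² = 93.08².
Subtracting pairs of circle equations eliminates x²+y² and gives linear equations (the radical axes):
8.2 x + 103.6 y = 3605.18
-131.8 x − 1.4 y = -1879.27
Solving the 2×2 system: x ≈ 13.9, y ≈ 33.7 km.
Check against Station 0 (with the unrounded x, y): √((x − 48.9)²+(y + 53.4)²) = 93.87 ≈ 93.87 km. ✓

x ≈ 13.9 km, y ≈ 33.7 km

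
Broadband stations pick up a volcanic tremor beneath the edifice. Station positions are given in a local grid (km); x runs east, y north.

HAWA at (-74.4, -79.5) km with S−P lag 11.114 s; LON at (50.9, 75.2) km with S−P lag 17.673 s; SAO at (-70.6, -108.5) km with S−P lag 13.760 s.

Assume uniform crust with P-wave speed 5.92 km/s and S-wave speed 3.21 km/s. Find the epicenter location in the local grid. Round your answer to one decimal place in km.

Distance from S−P lag: d = Δt · v_P v_S / (v_P − v_S) = Δt · (5.92·3.21)/(5.92−3.21) ≈ 7.0123·Δt.
So d_HAWA = 77.93, d_LON = 123.93, d_SAO = 96.49 km.
Circle about each station: (x + 74.4)² + (y + 79.5)² = 77.93²; (x − 50.9)² + (y − 75.2)² = 123.93²; (x + 70.6)² + (y + 108.5)² = 96.49².
Subtracting pairs of circle equations eliminates x²+y² and gives linear equations (the radical axes):
250.6 x + 309.4 y = -12895.32
7.6 x − 58.0 y = 1663.76
Solving the 2×2 system: x ≈ -13.8, y ≈ -30.5 km.

x ≈ -13.8 km, y ≈ -30.5 km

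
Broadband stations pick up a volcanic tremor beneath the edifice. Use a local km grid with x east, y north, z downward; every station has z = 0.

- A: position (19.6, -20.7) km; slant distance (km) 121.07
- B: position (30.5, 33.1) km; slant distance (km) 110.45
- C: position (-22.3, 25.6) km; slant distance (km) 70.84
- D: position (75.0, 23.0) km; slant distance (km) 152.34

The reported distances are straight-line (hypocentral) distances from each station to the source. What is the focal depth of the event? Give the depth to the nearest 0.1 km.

Each station gives a sphere (x−x_i)² + (y−y_i)² + z² = d_i² (stations at z=0).
Subtracting the A sphere from B and C: z² cancels, leaving linear equations in x and y:
21.8 x + 107.6 y = 3671.95
-83.8 x + 92.6 y = 9979.64
Solving: x ≈ -66.493, y ≈ 47.598 km (keep extra digits for the depth step; rounded: -66.5, 47.6).
Then from the A sphere: z² = 121.07² − (x − 19.6)² − (y + 20.7)² with x = -66.493, y = 47.598, so z ≈ 50.807 ≈ 50.8 km.
Check against D (with the unrounded solution): distance 152.34 ≈ 152.34 km. ✓

50.8 km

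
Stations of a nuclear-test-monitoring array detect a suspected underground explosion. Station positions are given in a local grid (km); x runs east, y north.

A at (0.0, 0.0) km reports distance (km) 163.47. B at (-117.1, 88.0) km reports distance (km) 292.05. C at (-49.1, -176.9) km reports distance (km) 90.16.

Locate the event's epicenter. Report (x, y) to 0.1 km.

Circle about each station: x² + y² = 163.47²; (x + 117.1)² + (y − 88.0)² = 292.05²; (x + 49.1)² + (y + 176.9)² = 90.16².
Subtracting the A equation from the B and C equations removes the quadratic terms:
-234.2 x + 176.0 y = -37114.35
-98.2 x − 353.8 y = 52298.04
Solving the 2×2 system: x ≈ 39.2, y ≈ -158.7 km.

x ≈ 39.2 km, y ≈ -158.7 km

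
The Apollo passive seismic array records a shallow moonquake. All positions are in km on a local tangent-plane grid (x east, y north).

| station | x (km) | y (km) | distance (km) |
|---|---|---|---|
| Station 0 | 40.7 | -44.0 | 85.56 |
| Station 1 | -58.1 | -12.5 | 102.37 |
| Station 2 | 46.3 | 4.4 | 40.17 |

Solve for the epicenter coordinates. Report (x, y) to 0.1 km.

Circle about each station: (x − 40.7)² + (y + 44.0)² = 85.56²; (x + 58.1)² + (y + 12.5)² = 102.37²; (x − 46.3)² + (y − 4.4)² = 40.17².
Subtracting pairs of circle equations eliminates x²+y² and gives linear equations (the radical axes):
-197.6 x + 63.0 y = -3219.73
11.2 x + 96.8 y = 4277.44
Solving the 2×2 system: x ≈ 29.3, y ≈ 40.8 km.

29.3 km east, 40.8 km north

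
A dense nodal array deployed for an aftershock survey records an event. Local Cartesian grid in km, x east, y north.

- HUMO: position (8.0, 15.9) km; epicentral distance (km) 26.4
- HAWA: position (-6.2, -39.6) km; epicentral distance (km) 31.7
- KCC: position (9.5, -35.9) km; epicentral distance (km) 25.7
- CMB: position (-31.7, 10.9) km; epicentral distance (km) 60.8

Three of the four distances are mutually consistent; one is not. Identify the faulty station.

CMB

Solve using three stations at a time. Using HUMO, HAWA, KCC (subtract circle equations pairwise → linear system) gives (x, y) ≈ (6.2, -10.4).
Distances from that point to each station vs reported:
  HUMO: calculated 26.4 vs reported 26.4 → residual 0.0 km
  HAWA: calculated 31.7 vs reported 31.7 → residual 0.0 km
  KCC: calculated 25.7 vs reported 25.7 → residual 0.0 km
  CMB: calculated 43.5 vs reported 60.8 → residual 17.3 km
HUMO, HAWA, KCC are mutually consistent (residuals ≈ 0); CMB is off by 17.3 km.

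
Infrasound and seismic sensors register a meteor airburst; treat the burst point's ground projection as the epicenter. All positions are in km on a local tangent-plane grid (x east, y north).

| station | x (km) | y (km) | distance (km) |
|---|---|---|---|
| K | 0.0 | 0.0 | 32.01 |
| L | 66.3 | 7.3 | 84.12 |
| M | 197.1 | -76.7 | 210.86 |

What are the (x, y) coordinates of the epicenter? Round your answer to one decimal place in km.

Circle about each station: x² + y² = 32.01²; (x − 66.3)² + (y − 7.3)² = 84.12²; (x − 197.1)² + (y + 76.7)² = 210.86².
Subtracting pairs of circle equations eliminates x²+y² and gives linear equations (the radical axes):
132.6 x + 14.6 y = -1602.55
394.2 x − 153.4 y = 1294.00
Solving the 2×2 system: x ≈ -8.7, y ≈ -30.8 km.
Check against K (with the unrounded x, y): √(x²+y²) = 31.99 ≈ 32.01 km. ✓

x ≈ -8.7 km, y ≈ -30.8 km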